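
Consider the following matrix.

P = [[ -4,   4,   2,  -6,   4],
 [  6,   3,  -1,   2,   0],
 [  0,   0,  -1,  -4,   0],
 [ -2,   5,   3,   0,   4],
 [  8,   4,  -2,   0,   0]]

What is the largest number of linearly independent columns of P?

3

Row reduce to echelon form.
R2 ← R2 + (3/2)·R1: [0, 9, 2, -7, 6]
R4 ← R4 − (1/2)·R1: [0, 3, 2, 3, 2]
R5 ← R5 + (2)·R1: [0, 12, 2, -12, 8]
R4 ← R4 − (1/3)·R2: [0, 0, 4/3, 16/3, 0]
R5 ← R5 − (4/3)·R2: [0, 0, -2/3, -8/3, 0]
R4 ← R4 + (4/3)·R3: [0, 0, 0, 0, 0]
R5 ← R5 − (2/3)·R3: [0, 0, 0, 0, 0]
Echelon form has 3 nonzero rows, so rank(P) = 3.
The rank gives the maximum number of linearly independent columns: 3.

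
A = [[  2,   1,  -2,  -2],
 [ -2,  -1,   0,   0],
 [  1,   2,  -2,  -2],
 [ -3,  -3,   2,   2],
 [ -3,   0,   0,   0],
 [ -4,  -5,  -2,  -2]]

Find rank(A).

Row reduce to echelon form.
R2 ← R2 + R1: [0, 0, -2, -2]
R3 ← R3 − (1/2)·R1: [0, 3/2, -1, -1]
R4 ← R4 + (3/2)·R1: [0, -3/2, -1, -1]
R5 ← R5 + (3/2)·R1: [0, 3/2, -3, -3]
R6 ← R6 + (2)·R1: [0, -3, -6, -6]
Swap R2 ↔ R3
R4 ← R4 + R2: [0, 0, -2, -2]
R5 ← R5 − R2: [0, 0, -2, -2]
R6 ← R6 + (2)·R2: [0, 0, -8, -8]
R4 ← R4 − R3: [0, 0, 0, 0]
R5 ← R5 − R3: [0, 0, 0, 0]
R6 ← R6 − (4)·R3: [0, 0, 0, 0]
Echelon form has 3 nonzero rows, so rank(A) = 3.

3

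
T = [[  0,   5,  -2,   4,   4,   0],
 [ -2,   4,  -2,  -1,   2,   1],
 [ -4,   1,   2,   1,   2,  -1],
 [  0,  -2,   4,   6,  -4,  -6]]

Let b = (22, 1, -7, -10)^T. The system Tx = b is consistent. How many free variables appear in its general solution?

2

Row reduce the augmented matrix [T | b].
Swap R1 ↔ R2
R3 ← R3 − (2)·R1: [0, -7, 6, 3, -2, -3, -9]
R3 ← R3 + (7/5)·R2: [0, 0, 16/5, 43/5, 18/5, -3, 109/5]
R4 ← R4 + (2/5)·R2: [0, 0, 16/5, 38/5, -12/5, -6, -6/5]
R4 ← R4 − R3: [0, 0, 0, -1, -6, -3, -23]
The echelon form has 4 nonzero rows, and every pivot lies in the first 6 columns, so rank(T) = rank([T|b]) = 4.
The system is consistent.
Free variables = (unknowns) − (rank) = 6 − 4 = 2.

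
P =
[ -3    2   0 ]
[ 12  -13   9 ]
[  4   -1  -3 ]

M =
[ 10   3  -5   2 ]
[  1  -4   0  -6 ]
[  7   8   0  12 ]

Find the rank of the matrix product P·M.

First compute PM:
[[-28, -17,  15, -18],
 [170, 160, -60, 210],
 [ 18,  -8, -20, -22]]
Now row reduce the product.
R2 ← R2 + (85/14)·R1: [0, 795/14, 435/14, 705/7]
R3 ← R3 + (9/14)·R1: [0, -265/14, -145/14, -235/7]
R3 ← R3 + (1/3)·R2: [0, 0, 0, 0]
2 nonzero rows, so rank(PM) = 2.

2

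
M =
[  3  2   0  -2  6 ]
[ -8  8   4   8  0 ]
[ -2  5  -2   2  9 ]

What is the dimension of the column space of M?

Row reduce to echelon form.
R2 ← R2 + (8/3)·R1: [0, 40/3, 4, 8/3, 16]
R3 ← R3 + (2/3)·R1: [0, 19/3, -2, 2/3, 13]
R3 ← R3 − (19/40)·R2: [0, 0, -39/10, -3/5, 27/5]
Echelon form has 3 nonzero rows, so rank(M) = 3.
The column space has dimension equal to the rank: 3.

3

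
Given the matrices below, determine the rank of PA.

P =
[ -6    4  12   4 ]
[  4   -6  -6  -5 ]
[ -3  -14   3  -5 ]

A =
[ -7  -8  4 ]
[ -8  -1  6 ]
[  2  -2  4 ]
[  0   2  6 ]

3

First compute PA:
[[ 34,  28,  72],
 [  8, -24, -74],
 [139,  22, -114]]
Now row reduce the product.
R2 ← R2 − (4/17)·R1: [0, -520/17, -1546/17]
R3 ← R3 − (139/34)·R1: [0, -1572/17, -6942/17]
R3 ← R3 − (393/130)·R2: [0, 0, -8673/65]
3 nonzero rows, so rank(PA) = 3.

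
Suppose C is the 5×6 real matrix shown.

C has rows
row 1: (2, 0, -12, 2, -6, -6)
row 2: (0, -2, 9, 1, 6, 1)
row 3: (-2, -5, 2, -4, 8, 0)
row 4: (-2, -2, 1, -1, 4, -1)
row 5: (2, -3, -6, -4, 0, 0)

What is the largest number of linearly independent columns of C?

4

Row reduce to echelon form.
R3 ← R3 + R1: [0, -5, -10, -2, 2, -6]
R4 ← R4 + R1: [0, -2, -11, 1, -2, -7]
R5 ← R5 − R1: [0, -3, 6, -6, 6, 6]
R3 ← R3 − (5/2)·R2: [0, 0, -65/2, -9/2, -13, -17/2]
R4 ← R4 − R2: [0, 0, -20, 0, -8, -8]
R5 ← R5 − (3/2)·R2: [0, 0, -15/2, -15/2, -3, 9/2]
R4 ← R4 − (8/13)·R3: [0, 0, 0, 36/13, 0, -36/13]
R5 ← R5 − (3/13)·R3: [0, 0, 0, -84/13, 0, 84/13]
R5 ← R5 + (7/3)·R4: [0, 0, 0, 0, 0, 0]
Echelon form has 4 nonzero rows, so rank(C) = 4.
The rank gives the maximum number of linearly independent columns: 4.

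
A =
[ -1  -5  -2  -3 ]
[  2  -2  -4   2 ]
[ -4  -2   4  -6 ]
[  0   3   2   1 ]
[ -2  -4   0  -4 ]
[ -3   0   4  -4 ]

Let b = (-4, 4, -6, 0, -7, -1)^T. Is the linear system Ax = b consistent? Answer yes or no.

Row reduce the augmented matrix [A | b].
R2 ← R2 + (2)·R1: [0, -12, -8, -4, -4]
R3 ← R3 − (4)·R1: [0, 18, 12, 6, 10]
R5 ← R5 − (2)·R1: [0, 6, 4, 2, 1]
R6 ← R6 − (3)·R1: [0, 15, 10, 5, 11]
R3 ← R3 + (3/2)·R2: [0, 0, 0, 0, 4]
R4 ← R4 + (1/4)·R2: [0, 0, 0, 0, -1]
R5 ← R5 + (1/2)·R2: [0, 0, 0, 0, -1]
R6 ← R6 + (5/4)·R2: [0, 0, 0, 0, 6]
R4 ← R4 + (1/4)·R3: [0, 0, 0, 0, 0]
R5 ← R5 + (1/4)·R3: [0, 0, 0, 0, 0]
R6 ← R6 − (3/2)·R3: [0, 0, 0, 0, 0]
The echelon form has 3 nonzero rows; the last pivot sits in the augmented column, so rank(A) = 2 but rank([A|b]) = 3.
Since the ranks differ, the system is inconsistent.

no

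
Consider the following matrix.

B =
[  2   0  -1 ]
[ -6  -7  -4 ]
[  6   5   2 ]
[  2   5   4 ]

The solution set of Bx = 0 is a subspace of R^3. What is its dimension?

Row reduce to echelon form.
R2 ← R2 + (3)·R1: [0, -7, -7]
R3 ← R3 − (3)·R1: [0, 5, 5]
R4 ← R4 − R1: [0, 5, 5]
R3 ← R3 + (5/7)·R2: [0, 0, 0]
R4 ← R4 + (5/7)·R2: [0, 0, 0]
2 nonzero rows, so rank(B) = 2.
B has 3 columns; by rank–nullity, nullity = 3 − 2 = 1.

1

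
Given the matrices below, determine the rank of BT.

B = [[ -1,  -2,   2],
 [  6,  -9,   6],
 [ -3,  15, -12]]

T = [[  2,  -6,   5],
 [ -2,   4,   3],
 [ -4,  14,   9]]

First compute BT:
[[ -6,  26,   7],
 [  6,  12,  57],
 [ 12, -90, -78]]
Now row reduce the product.
R2 ← R2 + R1: [0, 38, 64]
R3 ← R3 + (2)·R1: [0, -38, -64]
R3 ← R3 + R2: [0, 0, 0]
2 nonzero rows, so rank(BT) = 2.

2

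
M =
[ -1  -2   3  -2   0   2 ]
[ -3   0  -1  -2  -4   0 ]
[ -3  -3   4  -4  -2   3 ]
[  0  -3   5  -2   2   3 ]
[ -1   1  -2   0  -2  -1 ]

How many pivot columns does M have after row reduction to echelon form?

Row reduce to echelon form.
R2 ← R2 − (3)·R1: [0, 6, -10, 4, -4, -6]
R3 ← R3 − (3)·R1: [0, 3, -5, 2, -2, -3]
R5 ← R5 − R1: [0, 3, -5, 2, -2, -3]
R3 ← R3 − (1/2)·R2: [0, 0, 0, 0, 0, 0]
R4 ← R4 + (1/2)·R2: [0, 0, 0, 0, 0, 0]
R5 ← R5 − (1/2)·R2: [0, 0, 0, 0, 0, 0]
Echelon form has 2 nonzero rows, so rank(M) = 2.
Each nonzero row contributes one pivot column: 2 pivot columns.

2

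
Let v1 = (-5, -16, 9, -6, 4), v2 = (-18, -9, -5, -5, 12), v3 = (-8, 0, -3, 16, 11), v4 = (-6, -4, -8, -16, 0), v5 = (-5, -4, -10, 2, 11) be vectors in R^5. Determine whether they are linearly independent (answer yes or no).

Form the matrix with these vectors as rows and row reduce.
R2 ← R2 − (18/5)·R1: [0, 243/5, -187/5, 83/5, -12/5]
R3 ← R3 − (8/5)·R1: [0, 128/5, -87/5, 128/5, 23/5]
R4 ← R4 − (6/5)·R1: [0, 76/5, -94/5, -44/5, -24/5]
R5 ← R5 − R1: [0, 12, -19, 8, 7]
R3 ← R3 − (128/243)·R2: [0, 0, 559/243, 4096/243, 475/81]
R4 ← R4 − (76/243)·R2: [0, 0, -1726/243, -3400/243, -328/81]
R5 ← R5 − (20/81)·R2: [0, 0, -791/81, 316/81, 205/27]
R4 ← R4 + (1726/559)·R3: [0, 0, 0, 21272/559, 7858/559]
R5 ← R5 + (2373/559)·R3: [0, 0, 0, 42180/559, 18160/559]
R5 ← R5 − (10545/5318)·R4: [0, 0, 0, 0, 12265/2659]
5 nonzero rows, so the 5 vectors span a space of dimension 5.
Since 5 = 5, the vectors are linearly independent.

yes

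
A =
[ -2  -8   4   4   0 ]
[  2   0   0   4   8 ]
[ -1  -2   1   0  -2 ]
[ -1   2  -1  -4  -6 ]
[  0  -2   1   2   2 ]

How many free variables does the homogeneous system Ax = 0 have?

3

Row reduce to echelon form.
R2 ← R2 + R1: [0, -8, 4, 8, 8]
R3 ← R3 − (1/2)·R1: [0, 2, -1, -2, -2]
R4 ← R4 − (1/2)·R1: [0, 6, -3, -6, -6]
R3 ← R3 + (1/4)·R2: [0, 0, 0, 0, 0]
R4 ← R4 + (3/4)·R2: [0, 0, 0, 0, 0]
R5 ← R5 − (1/4)·R2: [0, 0, 0, 0, 0]
2 nonzero rows, so rank(A) = 2.
A has 5 columns; by rank–nullity, nullity = 5 − 2 = 3.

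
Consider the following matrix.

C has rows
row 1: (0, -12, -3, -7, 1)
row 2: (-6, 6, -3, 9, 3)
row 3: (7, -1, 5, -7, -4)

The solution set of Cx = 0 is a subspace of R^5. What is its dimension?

Row reduce to echelon form.
Swap R1 ↔ R2
R3 ← R3 + (7/6)·R1: [0, 6, 3/2, 7/2, -1/2]
R3 ← R3 + (1/2)·R2: [0, 0, 0, 0, 0]
2 nonzero rows, so rank(C) = 2.
C has 5 columns; by rank–nullity, nullity = 5 − 2 = 3.

3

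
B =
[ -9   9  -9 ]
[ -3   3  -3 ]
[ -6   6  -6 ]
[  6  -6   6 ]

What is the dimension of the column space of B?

Row reduce to echelon form.
R2 ← R2 − (1/3)·R1: [0, 0, 0]
R3 ← R3 − (2/3)·R1: [0, 0, 0]
R4 ← R4 + (2/3)·R1: [0, 0, 0]
Echelon form has 1 nonzero row, so rank(B) = 1.
The column space has dimension equal to the rank: 1.

1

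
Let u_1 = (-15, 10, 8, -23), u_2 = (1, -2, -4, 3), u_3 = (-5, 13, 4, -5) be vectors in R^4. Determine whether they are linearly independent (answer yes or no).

yes

Form the matrix with these vectors as rows and row reduce.
R2 ← R2 + (1/15)·R1: [0, -4/3, -52/15, 22/15]
R3 ← R3 − (1/3)·R1: [0, 29/3, 4/3, 8/3]
R3 ← R3 + (29/4)·R2: [0, 0, -119/5, 133/10]
3 nonzero rows, so the 3 vectors span a space of dimension 3.
Since 3 = 3, the vectors are linearly independent.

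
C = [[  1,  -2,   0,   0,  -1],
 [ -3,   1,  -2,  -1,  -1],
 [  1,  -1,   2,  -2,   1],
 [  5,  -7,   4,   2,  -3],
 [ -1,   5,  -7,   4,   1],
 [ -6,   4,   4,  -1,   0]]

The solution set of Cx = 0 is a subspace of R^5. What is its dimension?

1

Row reduce to echelon form.
R2 ← R2 + (3)·R1: [0, -5, -2, -1, -4]
R3 ← R3 − R1: [0, 1, 2, -2, 2]
R4 ← R4 − (5)·R1: [0, 3, 4, 2, 2]
R5 ← R5 + R1: [0, 3, -7, 4, 0]
R6 ← R6 + (6)·R1: [0, -8, 4, -1, -6]
R3 ← R3 + (1/5)·R2: [0, 0, 8/5, -11/5, 6/5]
R4 ← R4 + (3/5)·R2: [0, 0, 14/5, 7/5, -2/5]
R5 ← R5 + (3/5)·R2: [0, 0, -41/5, 17/5, -12/5]
R6 ← R6 − (8/5)·R2: [0, 0, 36/5, 3/5, 2/5]
R4 ← R4 − (7/4)·R3: [0, 0, 0, 21/4, -5/2]
R5 ← R5 + (41/8)·R3: [0, 0, 0, -63/8, 15/4]
R6 ← R6 − (9/2)·R3: [0, 0, 0, 21/2, -5]
R5 ← R5 + (3/2)·R4: [0, 0, 0, 0, 0]
R6 ← R6 − (2)·R4: [0, 0, 0, 0, 0]
4 nonzero rows, so rank(C) = 4.
C has 5 columns; by rank–nullity, nullity = 5 − 4 = 1.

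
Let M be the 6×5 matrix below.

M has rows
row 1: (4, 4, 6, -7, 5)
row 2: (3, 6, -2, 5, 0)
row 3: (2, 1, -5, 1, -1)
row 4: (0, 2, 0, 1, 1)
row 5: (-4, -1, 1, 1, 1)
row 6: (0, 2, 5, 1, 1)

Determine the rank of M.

Row reduce to echelon form.
R2 ← R2 − (3/4)·R1: [0, 3, -13/2, 41/4, -15/4]
R3 ← R3 − (1/2)·R1: [0, -1, -8, 9/2, -7/2]
R5 ← R5 + R1: [0, 3, 7, -6, 6]
R3 ← R3 + (1/3)·R2: [0, 0, -61/6, 95/12, -19/4]
R4 ← R4 − (2/3)·R2: [0, 0, 13/3, -35/6, 7/2]
R5 ← R5 − R2: [0, 0, 27/2, -65/4, 39/4]
R6 ← R6 − (2/3)·R2: [0, 0, 28/3, -35/6, 7/2]
R4 ← R4 + (26/61)·R3: [0, 0, 0, -150/61, 90/61]
R5 ← R5 + (81/61)·R3: [0, 0, 0, -350/61, 210/61]
R6 ← R6 + (56/61)·R3: [0, 0, 0, 175/122, -105/122]
R5 ← R5 − (7/3)·R4: [0, 0, 0, 0, 0]
R6 ← R6 + (7/12)·R4: [0, 0, 0, 0, 0]
Echelon form has 4 nonzero rows, so rank(M) = 4.

4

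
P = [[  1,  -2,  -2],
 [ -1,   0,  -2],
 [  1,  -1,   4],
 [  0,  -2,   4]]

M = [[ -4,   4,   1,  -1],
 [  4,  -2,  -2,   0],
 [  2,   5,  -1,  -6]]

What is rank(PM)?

3

First compute PM:
[[-16,  -2,   7,  11],
 [  0, -14,   1,  13],
 [  0,  26,  -1, -25],
 [  0,  24,   0, -24]]
Now row reduce the product.
R3 ← R3 + (13/7)·R2: [0, 0, 6/7, -6/7]
R4 ← R4 + (12/7)·R2: [0, 0, 12/7, -12/7]
R4 ← R4 − (2)·R3: [0, 0, 0, 0]
3 nonzero rows, so rank(PM) = 3.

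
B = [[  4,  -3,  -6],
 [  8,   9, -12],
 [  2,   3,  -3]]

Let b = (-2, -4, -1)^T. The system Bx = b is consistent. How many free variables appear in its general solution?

1

Row reduce the augmented matrix [B | b].
R2 ← R2 − (2)·R1: [0, 15, 0, 0]
R3 ← R3 − (1/2)·R1: [0, 9/2, 0, 0]
R3 ← R3 − (3/10)·R2: [0, 0, 0, 0]
The echelon form has 2 nonzero rows, and every pivot lies in the first 3 columns, so rank(B) = rank([B|b]) = 2.
The system is consistent.
Free variables = (unknowns) − (rank) = 3 − 2 = 1.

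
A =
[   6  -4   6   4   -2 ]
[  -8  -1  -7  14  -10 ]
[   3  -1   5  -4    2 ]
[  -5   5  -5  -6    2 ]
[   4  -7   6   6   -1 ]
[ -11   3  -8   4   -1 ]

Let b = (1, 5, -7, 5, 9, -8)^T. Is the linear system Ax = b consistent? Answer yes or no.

no

Row reduce the augmented matrix [A | b].
R2 ← R2 + (4/3)·R1: [0, -19/3, 1, 58/3, -38/3, 19/3]
R3 ← R3 − (1/2)·R1: [0, 1, 2, -6, 3, -15/2]
R4 ← R4 + (5/6)·R1: [0, 5/3, 0, -8/3, 1/3, 35/6]
R5 ← R5 − (2/3)·R1: [0, -13/3, 2, 10/3, 1/3, 25/3]
R6 ← R6 + (11/6)·R1: [0, -13/3, 3, 34/3, -14/3, -37/6]
R3 ← R3 + (3/19)·R2: [0, 0, 41/19, -56/19, 1, -13/2]
R4 ← R4 + (5/19)·R2: [0, 0, 5/19, 46/19, -3, 15/2]
R5 ← R5 − (13/19)·R2: [0, 0, 25/19, -188/19, 9, 4]
R6 ← R6 − (13/19)·R2: [0, 0, 44/19, -36/19, 4, -21/2]
R4 ← R4 − (5/41)·R3: [0, 0, 0, 114/41, -128/41, 340/41]
R5 ← R5 − (25/41)·R3: [0, 0, 0, -332/41, 344/41, 653/82]
R6 ← R6 − (44/41)·R3: [0, 0, 0, 52/41, 120/41, -289/82]
R5 ← R5 + (166/57)·R4: [0, 0, 0, 0, -40/57, 3661/114]
R6 ← R6 − (26/57)·R4: [0, 0, 0, 0, 248/57, -833/114]
R6 ← R6 + (31/5)·R5: [0, 0, 0, 0, 0, 959/5]
The echelon form has 6 nonzero rows; the last pivot sits in the augmented column, so rank(A) = 5 but rank([A|b]) = 6.
Since the ranks differ, the system is inconsistent.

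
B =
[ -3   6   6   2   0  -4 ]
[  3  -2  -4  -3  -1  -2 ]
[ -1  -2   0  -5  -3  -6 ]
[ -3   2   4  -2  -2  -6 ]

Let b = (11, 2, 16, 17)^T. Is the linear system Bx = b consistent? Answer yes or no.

yes

Row reduce the augmented matrix [B | b].
R2 ← R2 + R1: [0, 4, 2, -1, -1, -6, 13]
R3 ← R3 − (1/3)·R1: [0, -4, -2, -17/3, -3, -14/3, 37/3]
R4 ← R4 − R1: [0, -4, -2, -4, -2, -2, 6]
R3 ← R3 + R2: [0, 0, 0, -20/3, -4, -32/3, 76/3]
R4 ← R4 + R2: [0, 0, 0, -5, -3, -8, 19]
R4 ← R4 − (3/4)·R3: [0, 0, 0, 0, 0, 0, 0]
The echelon form has 3 nonzero rows, and every pivot lies in the first 6 columns, so rank(B) = rank([B|b]) = 3.
The system is consistent.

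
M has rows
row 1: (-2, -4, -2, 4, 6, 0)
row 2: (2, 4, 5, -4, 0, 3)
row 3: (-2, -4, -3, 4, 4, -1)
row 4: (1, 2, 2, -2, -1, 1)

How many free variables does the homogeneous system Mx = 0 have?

Row reduce to echelon form.
R2 ← R2 + R1: [0, 0, 3, 0, 6, 3]
R3 ← R3 − R1: [0, 0, -1, 0, -2, -1]
R4 ← R4 + (1/2)·R1: [0, 0, 1, 0, 2, 1]
R3 ← R3 + (1/3)·R2: [0, 0, 0, 0, 0, 0]
R4 ← R4 − (1/3)·R2: [0, 0, 0, 0, 0, 0]
2 nonzero rows, so rank(M) = 2.
M has 6 columns; by rank–nullity, nullity = 6 − 2 = 4.

4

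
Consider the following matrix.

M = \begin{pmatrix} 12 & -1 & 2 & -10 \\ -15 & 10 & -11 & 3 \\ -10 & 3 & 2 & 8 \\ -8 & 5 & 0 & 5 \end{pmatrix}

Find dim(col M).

Row reduce to echelon form.
R2 ← R2 + (5/4)·R1: [0, 35/4, -17/2, -19/2]
R3 ← R3 + (5/6)·R1: [0, 13/6, 11/3, -1/3]
R4 ← R4 + (2/3)·R1: [0, 13/3, 4/3, -5/3]
R3 ← R3 − (26/105)·R2: [0, 0, 202/35, 212/105]
R4 ← R4 − (52/105)·R2: [0, 0, 194/35, 319/105]
R4 ← R4 − (97/101)·R3: [0, 0, 0, 111/101]
Echelon form has 4 nonzero rows, so rank(M) = 4.
The column space has dimension equal to the rank: 4.

4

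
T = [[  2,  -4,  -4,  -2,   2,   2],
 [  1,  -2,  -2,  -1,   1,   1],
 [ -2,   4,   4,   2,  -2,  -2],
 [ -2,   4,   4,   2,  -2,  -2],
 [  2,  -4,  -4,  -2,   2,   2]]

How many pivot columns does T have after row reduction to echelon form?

Row reduce to echelon form.
R2 ← R2 − (1/2)·R1: [0, 0, 0, 0, 0, 0]
R3 ← R3 + R1: [0, 0, 0, 0, 0, 0]
R4 ← R4 + R1: [0, 0, 0, 0, 0, 0]
R5 ← R5 − R1: [0, 0, 0, 0, 0, 0]
Echelon form has 1 nonzero row, so rank(T) = 1.
Each nonzero row contributes one pivot column: 1 pivot columns.

1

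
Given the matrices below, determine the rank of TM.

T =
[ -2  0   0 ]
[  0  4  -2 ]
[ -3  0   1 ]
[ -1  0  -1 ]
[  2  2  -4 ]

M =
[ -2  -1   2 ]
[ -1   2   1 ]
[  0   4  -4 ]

3

First compute TM:
[[  4,   2,  -4],
 [ -4,   0,  12],
 [  6,   7, -10],
 [  2,  -3,   2],
 [ -6, -14,  22]]
Now row reduce the product.
R2 ← R2 + R1: [0, 2, 8]
R3 ← R3 − (3/2)·R1: [0, 4, -4]
R4 ← R4 − (1/2)·R1: [0, -4, 4]
R5 ← R5 + (3/2)·R1: [0, -11, 16]
R3 ← R3 − (2)·R2: [0, 0, -20]
R4 ← R4 + (2)·R2: [0, 0, 20]
R5 ← R5 + (11/2)·R2: [0, 0, 60]
R4 ← R4 + R3: [0, 0, 0]
R5 ← R5 + (3)·R3: [0, 0, 0]
3 nonzero rows, so rank(TM) = 3.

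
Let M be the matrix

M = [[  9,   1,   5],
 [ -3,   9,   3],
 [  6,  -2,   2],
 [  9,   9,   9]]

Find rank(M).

Row reduce to echelon form.
R2 ← R2 + (1/3)·R1: [0, 28/3, 14/3]
R3 ← R3 − (2/3)·R1: [0, -8/3, -4/3]
R4 ← R4 − R1: [0, 8, 4]
R3 ← R3 + (2/7)·R2: [0, 0, 0]
R4 ← R4 − (6/7)·R2: [0, 0, 0]
Echelon form has 2 nonzero rows, so rank(M) = 2.

2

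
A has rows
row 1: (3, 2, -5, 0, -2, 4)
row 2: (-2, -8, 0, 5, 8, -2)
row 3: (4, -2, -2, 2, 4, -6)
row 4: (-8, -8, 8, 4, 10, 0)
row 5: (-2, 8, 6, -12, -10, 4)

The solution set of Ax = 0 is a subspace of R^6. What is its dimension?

1

Row reduce to echelon form.
R2 ← R2 + (2/3)·R1: [0, -20/3, -10/3, 5, 20/3, 2/3]
R3 ← R3 − (4/3)·R1: [0, -14/3, 14/3, 2, 20/3, -34/3]
R4 ← R4 + (8/3)·R1: [0, -8/3, -16/3, 4, 14/3, 32/3]
R5 ← R5 + (2/3)·R1: [0, 28/3, 8/3, -12, -34/3, 20/3]
R3 ← R3 − (7/10)·R2: [0, 0, 7, -3/2, 2, -59/5]
R4 ← R4 − (2/5)·R2: [0, 0, -4, 2, 2, 52/5]
R5 ← R5 + (7/5)·R2: [0, 0, -2, -5, -2, 38/5]
R4 ← R4 + (4/7)·R3: [0, 0, 0, 8/7, 22/7, 128/35]
R5 ← R5 + (2/7)·R3: [0, 0, 0, -38/7, -10/7, 148/35]
R5 ← R5 + (19/4)·R4: [0, 0, 0, 0, 27/2, 108/5]
5 nonzero rows, so rank(A) = 5.
A has 6 columns; by rank–nullity, nullity = 6 − 5 = 1.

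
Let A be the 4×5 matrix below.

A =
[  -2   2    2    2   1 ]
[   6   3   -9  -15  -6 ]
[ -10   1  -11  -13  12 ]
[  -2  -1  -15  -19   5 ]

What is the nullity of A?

2

Row reduce to echelon form.
R2 ← R2 + (3)·R1: [0, 9, -3, -9, -3]
R3 ← R3 − (5)·R1: [0, -9, -21, -23, 7]
R4 ← R4 − R1: [0, -3, -17, -21, 4]
R3 ← R3 + R2: [0, 0, -24, -32, 4]
R4 ← R4 + (1/3)·R2: [0, 0, -18, -24, 3]
R4 ← R4 − (3/4)·R3: [0, 0, 0, 0, 0]
3 nonzero rows, so rank(A) = 3.
A has 5 columns; by rank–nullity, nullity = 5 − 3 = 2.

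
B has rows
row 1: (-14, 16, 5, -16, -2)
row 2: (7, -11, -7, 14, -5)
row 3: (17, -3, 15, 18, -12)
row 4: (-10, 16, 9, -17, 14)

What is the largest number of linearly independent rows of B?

Row reduce to echelon form.
R2 ← R2 + (1/2)·R1: [0, -3, -9/2, 6, -6]
R3 ← R3 + (17/14)·R1: [0, 115/7, 295/14, -10/7, -101/7]
R4 ← R4 − (5/7)·R1: [0, 32/7, 38/7, -39/7, 108/7]
R3 ← R3 + (115/21)·R2: [0, 0, -25/7, 220/7, -331/7]
R4 ← R4 + (32/21)·R2: [0, 0, -10/7, 25/7, 44/7]
R4 ← R4 − (2/5)·R3: [0, 0, 0, -9, 126/5]
Echelon form has 4 nonzero rows, so rank(B) = 4.
The rank gives the maximum number of linearly independent rows: 4.

4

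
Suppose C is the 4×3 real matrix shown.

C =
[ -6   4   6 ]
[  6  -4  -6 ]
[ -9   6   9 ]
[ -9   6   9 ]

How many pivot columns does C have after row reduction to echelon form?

Row reduce to echelon form.
R2 ← R2 + R1: [0, 0, 0]
R3 ← R3 − (3/2)·R1: [0, 0, 0]
R4 ← R4 − (3/2)·R1: [0, 0, 0]
Echelon form has 1 nonzero row, so rank(C) = 1.
Each nonzero row contributes one pivot column: 1 pivot columns.

1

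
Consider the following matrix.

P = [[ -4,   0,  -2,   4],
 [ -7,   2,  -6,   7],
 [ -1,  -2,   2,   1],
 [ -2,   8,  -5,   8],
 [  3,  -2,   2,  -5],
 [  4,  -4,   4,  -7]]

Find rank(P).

Row reduce to echelon form.
R2 ← R2 − (7/4)·R1: [0, 2, -5/2, 0]
R3 ← R3 − (1/4)·R1: [0, -2, 5/2, 0]
R4 ← R4 − (1/2)·R1: [0, 8, -4, 6]
R5 ← R5 + (3/4)·R1: [0, -2, 1/2, -2]
R6 ← R6 + R1: [0, -4, 2, -3]
R3 ← R3 + R2: [0, 0, 0, 0]
R4 ← R4 − (4)·R2: [0, 0, 6, 6]
R5 ← R5 + R2: [0, 0, -2, -2]
R6 ← R6 + (2)·R2: [0, 0, -3, -3]
Swap R3 ↔ R4
R5 ← R5 + (1/3)·R3: [0, 0, 0, 0]
R6 ← R6 + (1/2)·R3: [0, 0, 0, 0]
Echelon form has 3 nonzero rows, so rank(P) = 3.

3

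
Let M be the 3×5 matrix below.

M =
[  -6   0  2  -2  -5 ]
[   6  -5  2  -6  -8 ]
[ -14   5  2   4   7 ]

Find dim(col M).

Row reduce to echelon form.
R2 ← R2 + R1: [0, -5, 4, -8, -13]
R3 ← R3 − (7/3)·R1: [0, 5, -8/3, 26/3, 56/3]
R3 ← R3 + R2: [0, 0, 4/3, 2/3, 17/3]
Echelon form has 3 nonzero rows, so rank(M) = 3.
The column space has dimension equal to the rank: 3.

3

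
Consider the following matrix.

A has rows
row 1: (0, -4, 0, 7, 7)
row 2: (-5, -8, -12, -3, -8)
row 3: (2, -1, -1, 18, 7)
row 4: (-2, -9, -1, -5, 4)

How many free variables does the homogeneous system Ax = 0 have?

1

Row reduce to echelon form.
Swap R1 ↔ R2
R3 ← R3 + (2/5)·R1: [0, -21/5, -29/5, 84/5, 19/5]
R4 ← R4 − (2/5)·R1: [0, -29/5, 19/5, -19/5, 36/5]
R3 ← R3 − (21/20)·R2: [0, 0, -29/5, 189/20, -71/20]
R4 ← R4 − (29/20)·R2: [0, 0, 19/5, -279/20, -59/20]
R4 ← R4 + (19/29)·R3: [0, 0, 0, -225/29, -153/29]
4 nonzero rows, so rank(A) = 4.
A has 5 columns; by rank–nullity, nullity = 5 − 4 = 1.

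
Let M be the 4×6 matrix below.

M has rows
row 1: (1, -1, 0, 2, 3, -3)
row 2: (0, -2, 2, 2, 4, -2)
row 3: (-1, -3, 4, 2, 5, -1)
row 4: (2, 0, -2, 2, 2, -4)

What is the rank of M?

2

Row reduce to echelon form.
R3 ← R3 + R1: [0, -4, 4, 4, 8, -4]
R4 ← R4 − (2)·R1: [0, 2, -2, -2, -4, 2]
R3 ← R3 − (2)·R2: [0, 0, 0, 0, 0, 0]
R4 ← R4 + R2: [0, 0, 0, 0, 0, 0]
Echelon form has 2 nonzero rows, so rank(M) = 2.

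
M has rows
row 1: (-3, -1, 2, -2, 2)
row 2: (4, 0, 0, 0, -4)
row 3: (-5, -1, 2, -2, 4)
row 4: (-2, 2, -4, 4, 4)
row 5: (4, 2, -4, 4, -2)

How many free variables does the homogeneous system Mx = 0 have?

Row reduce to echelon form.
R2 ← R2 + (4/3)·R1: [0, -4/3, 8/3, -8/3, -4/3]
R3 ← R3 − (5/3)·R1: [0, 2/3, -4/3, 4/3, 2/3]
R4 ← R4 − (2/3)·R1: [0, 8/3, -16/3, 16/3, 8/3]
R5 ← R5 + (4/3)·R1: [0, 2/3, -4/3, 4/3, 2/3]
R3 ← R3 + (1/2)·R2: [0, 0, 0, 0, 0]
R4 ← R4 + (2)·R2: [0, 0, 0, 0, 0]
R5 ← R5 + (1/2)·R2: [0, 0, 0, 0, 0]
2 nonzero rows, so rank(M) = 2.
M has 5 columns; by rank–nullity, nullity = 5 − 2 = 3.

3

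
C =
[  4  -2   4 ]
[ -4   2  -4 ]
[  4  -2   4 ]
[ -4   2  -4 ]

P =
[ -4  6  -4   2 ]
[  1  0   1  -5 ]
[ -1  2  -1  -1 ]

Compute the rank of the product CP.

1

First compute CP:
[[-22,  32, -22,  14],
 [ 22, -32,  22, -14],
 [-22,  32, -22,  14],
 [ 22, -32,  22, -14]]
Now row reduce the product.
R2 ← R2 + R1: [0, 0, 0, 0]
R3 ← R3 − R1: [0, 0, 0, 0]
R4 ← R4 + R1: [0, 0, 0, 0]
1 nonzero row, so rank(CP) = 1.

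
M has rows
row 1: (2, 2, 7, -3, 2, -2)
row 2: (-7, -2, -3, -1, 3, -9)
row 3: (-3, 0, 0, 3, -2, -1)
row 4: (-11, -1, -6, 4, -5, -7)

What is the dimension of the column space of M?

4

Row reduce to echelon form.
R2 ← R2 + (7/2)·R1: [0, 5, 43/2, -23/2, 10, -16]
R3 ← R3 + (3/2)·R1: [0, 3, 21/2, -3/2, 1, -4]
R4 ← R4 + (11/2)·R1: [0, 10, 65/2, -25/2, 6, -18]
R3 ← R3 − (3/5)·R2: [0, 0, -12/5, 27/5, -5, 28/5]
R4 ← R4 − (2)·R2: [0, 0, -21/2, 21/2, -14, 14]
R4 ← R4 − (35/8)·R3: [0, 0, 0, -105/8, 63/8, -21/2]
Echelon form has 4 nonzero rows, so rank(M) = 4.
The column space has dimension equal to the rank: 4.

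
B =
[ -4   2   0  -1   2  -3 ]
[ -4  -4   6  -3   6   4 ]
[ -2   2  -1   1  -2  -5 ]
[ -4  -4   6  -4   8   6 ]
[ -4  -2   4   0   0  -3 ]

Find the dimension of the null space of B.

Row reduce to echelon form.
R2 ← R2 − R1: [0, -6, 6, -2, 4, 7]
R3 ← R3 − (1/2)·R1: [0, 1, -1, 3/2, -3, -7/2]
R4 ← R4 − R1: [0, -6, 6, -3, 6, 9]
R5 ← R5 − R1: [0, -4, 4, 1, -2, 0]
R3 ← R3 + (1/6)·R2: [0, 0, 0, 7/6, -7/3, -7/3]
R4 ← R4 − R2: [0, 0, 0, -1, 2, 2]
R5 ← R5 − (2/3)·R2: [0, 0, 0, 7/3, -14/3, -14/3]
R4 ← R4 + (6/7)·R3: [0, 0, 0, 0, 0, 0]
R5 ← R5 − (2)·R3: [0, 0, 0, 0, 0, 0]
3 nonzero rows, so rank(B) = 3.
B has 6 columns; by rank–nullity, nullity = 6 − 3 = 3.

3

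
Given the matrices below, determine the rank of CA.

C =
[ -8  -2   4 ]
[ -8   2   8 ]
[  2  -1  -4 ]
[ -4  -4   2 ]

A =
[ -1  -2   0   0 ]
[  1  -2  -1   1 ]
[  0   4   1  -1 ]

First compute CA:
[[  6,  36,   6,  -6],
 [ 10,  44,   6,  -6],
 [ -3, -18,  -3,   3],
 [  0,  24,   6,  -6]]
Now row reduce the product.
R2 ← R2 − (5/3)·R1: [0, -16, -4, 4]
R3 ← R3 + (1/2)·R1: [0, 0, 0, 0]
R4 ← R4 + (3/2)·R2: [0, 0, 0, 0]
2 nonzero rows, so rank(CA) = 2.

2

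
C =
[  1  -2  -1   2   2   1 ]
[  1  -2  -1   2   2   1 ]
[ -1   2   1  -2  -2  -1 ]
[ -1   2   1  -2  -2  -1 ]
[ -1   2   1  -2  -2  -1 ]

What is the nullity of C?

5

Row reduce to echelon form.
R2 ← R2 − R1: [0, 0, 0, 0, 0, 0]
R3 ← R3 + R1: [0, 0, 0, 0, 0, 0]
R4 ← R4 + R1: [0, 0, 0, 0, 0, 0]
R5 ← R5 + R1: [0, 0, 0, 0, 0, 0]
1 nonzero row, so rank(C) = 1.
C has 6 columns; by rank–nullity, nullity = 6 − 1 = 5.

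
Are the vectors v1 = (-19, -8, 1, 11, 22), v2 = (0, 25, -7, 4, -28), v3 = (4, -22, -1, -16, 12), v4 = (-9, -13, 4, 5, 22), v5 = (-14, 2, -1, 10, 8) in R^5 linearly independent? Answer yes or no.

no

Form the matrix with these vectors as rows and row reduce.
R3 ← R3 + (4/19)·R1: [0, -450/19, -15/19, -260/19, 316/19]
R4 ← R4 − (9/19)·R1: [0, -175/19, 67/19, -4/19, 220/19]
R5 ← R5 − (14/19)·R1: [0, 150/19, -33/19, 36/19, -156/19]
R3 ← R3 + (18/19)·R2: [0, 0, -141/19, -188/19, -188/19]
R4 ← R4 + (7/19)·R2: [0, 0, 18/19, 24/19, 24/19]
R5 ← R5 − (6/19)·R2: [0, 0, 9/19, 12/19, 12/19]
R4 ← R4 + (6/47)·R3: [0, 0, 0, 0, 0]
R5 ← R5 + (3/47)·R3: [0, 0, 0, 0, 0]
3 nonzero rows, so the 5 vectors span a space of dimension 3.
Since 3 < 5, the vectors are linearly dependent.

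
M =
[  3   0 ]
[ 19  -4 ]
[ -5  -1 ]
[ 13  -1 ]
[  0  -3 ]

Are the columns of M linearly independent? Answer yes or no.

Row reduce M to echelon form.
R2 ← R2 − (19/3)·R1: [0, -4]
R3 ← R3 + (5/3)·R1: [0, -1]
R4 ← R4 − (13/3)·R1: [0, -1]
R3 ← R3 − (1/4)·R2: [0, 0]
R4 ← R4 − (1/4)·R2: [0, 0]
R5 ← R5 − (3/4)·R2: [0, 0]
2 pivots among 2 columns.
Every column is a pivot column, so the columns are linearly independent.

yes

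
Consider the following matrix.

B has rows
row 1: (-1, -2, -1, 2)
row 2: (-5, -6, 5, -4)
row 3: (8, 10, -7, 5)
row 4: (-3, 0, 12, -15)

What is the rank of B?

Row reduce to echelon form.
R2 ← R2 − (5)·R1: [0, 4, 10, -14]
R3 ← R3 + (8)·R1: [0, -6, -15, 21]
R4 ← R4 − (3)·R1: [0, 6, 15, -21]
R3 ← R3 + (3/2)·R2: [0, 0, 0, 0]
R4 ← R4 − (3/2)·R2: [0, 0, 0, 0]
Echelon form has 2 nonzero rows, so rank(B) = 2.

2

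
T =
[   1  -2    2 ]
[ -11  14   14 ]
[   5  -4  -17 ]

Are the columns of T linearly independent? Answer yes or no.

Row reduce T to echelon form.
R2 ← R2 + (11)·R1: [0, -8, 36]
R3 ← R3 − (5)·R1: [0, 6, -27]
R3 ← R3 + (3/4)·R2: [0, 0, 0]
2 pivots among 3 columns.
Only 2 < 3 pivot columns, so the columns are linearly dependent.

no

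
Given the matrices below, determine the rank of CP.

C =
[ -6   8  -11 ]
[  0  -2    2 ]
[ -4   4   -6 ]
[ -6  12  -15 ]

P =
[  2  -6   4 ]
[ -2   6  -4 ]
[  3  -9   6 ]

First compute CP:
[[-61, 183, -122],
 [ 10, -30,  20],
 [-34, 102, -68],
 [-81, 243, -162]]
Now row reduce the product.
R2 ← R2 + (10/61)·R1: [0, 0, 0]
R3 ← R3 − (34/61)·R1: [0, 0, 0]
R4 ← R4 − (81/61)·R1: [0, 0, 0]
1 nonzero row, so rank(CP) = 1.

1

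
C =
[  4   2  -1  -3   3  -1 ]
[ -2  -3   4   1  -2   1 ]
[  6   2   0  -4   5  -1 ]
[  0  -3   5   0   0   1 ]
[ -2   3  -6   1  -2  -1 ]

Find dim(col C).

3

Row reduce to echelon form.
R2 ← R2 + (1/2)·R1: [0, -2, 7/2, -1/2, -1/2, 1/2]
R3 ← R3 − (3/2)·R1: [0, -1, 3/2, 1/2, 1/2, 1/2]
R5 ← R5 + (1/2)·R1: [0, 4, -13/2, -1/2, -1/2, -3/2]
R3 ← R3 − (1/2)·R2: [0, 0, -1/4, 3/4, 3/4, 1/4]
R4 ← R4 − (3/2)·R2: [0, 0, -1/4, 3/4, 3/4, 1/4]
R5 ← R5 + (2)·R2: [0, 0, 1/2, -3/2, -3/2, -1/2]
R4 ← R4 − R3: [0, 0, 0, 0, 0, 0]
R5 ← R5 + (2)·R3: [0, 0, 0, 0, 0, 0]
Echelon form has 3 nonzero rows, so rank(C) = 3.
The column space has dimension equal to the rank: 3.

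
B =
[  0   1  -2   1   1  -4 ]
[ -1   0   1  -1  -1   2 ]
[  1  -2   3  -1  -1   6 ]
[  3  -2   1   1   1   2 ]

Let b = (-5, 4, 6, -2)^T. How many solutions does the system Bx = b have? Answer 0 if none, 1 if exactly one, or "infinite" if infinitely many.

infinite

Row reduce the augmented matrix [B | b].
Swap R1 ↔ R2
R3 ← R3 + R1: [0, -2, 4, -2, -2, 8, 10]
R4 ← R4 + (3)·R1: [0, -2, 4, -2, -2, 8, 10]
R3 ← R3 + (2)·R2: [0, 0, 0, 0, 0, 0, 0]
R4 ← R4 + (2)·R2: [0, 0, 0, 0, 0, 0, 0]
The echelon form has 2 nonzero rows, and every pivot lies in the first 6 columns, so rank(B) = rank([B|b]) = 2.
The system is consistent.
rank = 2 < 6 unknowns, so there are infinitely many solutions.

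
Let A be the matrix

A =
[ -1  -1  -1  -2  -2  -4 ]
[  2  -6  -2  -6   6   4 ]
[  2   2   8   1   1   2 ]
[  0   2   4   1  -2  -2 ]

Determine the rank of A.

3

Row reduce to echelon form.
R2 ← R2 + (2)·R1: [0, -8, -4, -10, 2, -4]
R3 ← R3 + (2)·R1: [0, 0, 6, -3, -3, -6]
R4 ← R4 + (1/4)·R2: [0, 0, 3, -3/2, -3/2, -3]
R4 ← R4 − (1/2)·R3: [0, 0, 0, 0, 0, 0]
Echelon form has 3 nonzero rows, so rank(A) = 3.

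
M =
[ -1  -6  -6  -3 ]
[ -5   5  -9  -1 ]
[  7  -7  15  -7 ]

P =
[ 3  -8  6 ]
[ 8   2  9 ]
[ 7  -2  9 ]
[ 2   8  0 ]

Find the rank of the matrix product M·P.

First compute MP:
[[-99, -16, -114],
 [-40,  60, -66],
 [ 56, -156, 114]]
Now row reduce the product.
R2 ← R2 − (40/99)·R1: [0, 6580/99, -658/33]
R3 ← R3 + (56/99)·R1: [0, -16340/99, 1634/33]
R3 ← R3 + (817/329)·R2: [0, 0, 0]
2 nonzero rows, so rank(MP) = 2.

2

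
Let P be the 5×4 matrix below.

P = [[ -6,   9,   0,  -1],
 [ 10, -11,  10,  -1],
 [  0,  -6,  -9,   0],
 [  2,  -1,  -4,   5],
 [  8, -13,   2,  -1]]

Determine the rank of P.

Row reduce to echelon form.
R2 ← R2 + (5/3)·R1: [0, 4, 10, -8/3]
R4 ← R4 + (1/3)·R1: [0, 2, -4, 14/3]
R5 ← R5 + (4/3)·R1: [0, -1, 2, -7/3]
R3 ← R3 + (3/2)·R2: [0, 0, 6, -4]
R4 ← R4 − (1/2)·R2: [0, 0, -9, 6]
R5 ← R5 + (1/4)·R2: [0, 0, 9/2, -3]
R4 ← R4 + (3/2)·R3: [0, 0, 0, 0]
R5 ← R5 − (3/4)·R3: [0, 0, 0, 0]
Echelon form has 3 nonzero rows, so rank(P) = 3.

3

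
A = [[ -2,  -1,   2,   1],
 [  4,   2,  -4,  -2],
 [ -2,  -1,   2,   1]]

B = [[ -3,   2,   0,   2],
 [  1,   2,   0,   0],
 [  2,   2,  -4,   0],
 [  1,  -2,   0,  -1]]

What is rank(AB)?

1

First compute AB:
[[ 10,  -4,  -8,  -5],
 [-20,   8,  16,  10],
 [ 10,  -4,  -8,  -5]]
Now row reduce the product.
R2 ← R2 + (2)·R1: [0, 0, 0, 0]
R3 ← R3 − R1: [0, 0, 0, 0]
1 nonzero row, so rank(AB) = 1.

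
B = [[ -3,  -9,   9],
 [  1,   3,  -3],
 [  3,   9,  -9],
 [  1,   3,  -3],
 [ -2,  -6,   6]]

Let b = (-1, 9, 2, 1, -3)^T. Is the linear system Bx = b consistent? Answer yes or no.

no

Row reduce the augmented matrix [B | b].
R2 ← R2 + (1/3)·R1: [0, 0, 0, 26/3]
R3 ← R3 + R1: [0, 0, 0, 1]
R4 ← R4 + (1/3)·R1: [0, 0, 0, 2/3]
R5 ← R5 − (2/3)·R1: [0, 0, 0, -7/3]
R3 ← R3 − (3/26)·R2: [0, 0, 0, 0]
R4 ← R4 − (1/13)·R2: [0, 0, 0, 0]
R5 ← R5 + (7/26)·R2: [0, 0, 0, 0]
The echelon form has 2 nonzero rows; the last pivot sits in the augmented column, so rank(B) = 1 but rank([B|b]) = 2.
Since the ranks differ, the system is inconsistent.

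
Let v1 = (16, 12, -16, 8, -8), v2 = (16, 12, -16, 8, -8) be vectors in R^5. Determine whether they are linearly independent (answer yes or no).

Form the matrix with these vectors as rows and row reduce.
R2 ← R2 − R1: [0, 0, 0, 0, 0]
1 nonzero row, so the 2 vectors span a space of dimension 1.
Since 1 < 2, the vectors are linearly dependent.

no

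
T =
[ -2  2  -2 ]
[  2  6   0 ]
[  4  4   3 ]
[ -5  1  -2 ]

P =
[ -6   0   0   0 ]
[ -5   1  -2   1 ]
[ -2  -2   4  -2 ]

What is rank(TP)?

2

First compute TP:
[[  6,   6, -12,   6],
 [-42,   6, -12,   6],
 [-50,  -2,   4,  -2],
 [ 29,   5, -10,   5]]
Now row reduce the product.
R2 ← R2 + (7)·R1: [0, 48, -96, 48]
R3 ← R3 + (25/3)·R1: [0, 48, -96, 48]
R4 ← R4 − (29/6)·R1: [0, -24, 48, -24]
R3 ← R3 − R2: [0, 0, 0, 0]
R4 ← R4 + (1/2)·R2: [0, 0, 0, 0]
2 nonzero rows, so rank(TP) = 2.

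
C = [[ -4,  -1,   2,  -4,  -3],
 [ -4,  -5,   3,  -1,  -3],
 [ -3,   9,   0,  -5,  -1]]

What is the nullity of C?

Row reduce to echelon form.
R2 ← R2 − R1: [0, -4, 1, 3, 0]
R3 ← R3 − (3/4)·R1: [0, 39/4, -3/2, -2, 5/4]
R3 ← R3 + (39/16)·R2: [0, 0, 15/16, 85/16, 5/4]
3 nonzero rows, so rank(C) = 3.
C has 5 columns; by rank–nullity, nullity = 5 − 3 = 2.

2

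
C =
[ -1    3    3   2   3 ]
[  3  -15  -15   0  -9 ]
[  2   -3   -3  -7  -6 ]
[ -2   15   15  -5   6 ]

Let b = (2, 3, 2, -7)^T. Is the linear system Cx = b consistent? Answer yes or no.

no

Row reduce the augmented matrix [C | b].
R2 ← R2 + (3)·R1: [0, -6, -6, 6, 0, 9]
R3 ← R3 + (2)·R1: [0, 3, 3, -3, 0, 6]
R4 ← R4 − (2)·R1: [0, 9, 9, -9, 0, -11]
R3 ← R3 + (1/2)·R2: [0, 0, 0, 0, 0, 21/2]
R4 ← R4 + (3/2)·R2: [0, 0, 0, 0, 0, 5/2]
R4 ← R4 − (5/21)·R3: [0, 0, 0, 0, 0, 0]
The echelon form has 3 nonzero rows; the last pivot sits in the augmented column, so rank(C) = 2 but rank([C|b]) = 3.
Since the ranks differ, the system is inconsistent.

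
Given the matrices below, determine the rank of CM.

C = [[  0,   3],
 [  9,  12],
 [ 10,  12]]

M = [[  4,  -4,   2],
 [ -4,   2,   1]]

First compute CM:
[[-12,   6,   3],
 [-12, -12,  30],
 [ -8, -16,  32]]
Now row reduce the product.
R2 ← R2 − R1: [0, -18, 27]
R3 ← R3 − (2/3)·R1: [0, -20, 30]
R3 ← R3 − (10/9)·R2: [0, 0, 0]
2 nonzero rows, so rank(CM) = 2.

2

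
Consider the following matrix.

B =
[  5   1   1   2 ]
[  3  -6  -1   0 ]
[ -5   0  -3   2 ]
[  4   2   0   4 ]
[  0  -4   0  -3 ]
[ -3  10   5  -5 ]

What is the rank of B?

Row reduce to echelon form.
R2 ← R2 − (3/5)·R1: [0, -33/5, -8/5, -6/5]
R3 ← R3 + R1: [0, 1, -2, 4]
R4 ← R4 − (4/5)·R1: [0, 6/5, -4/5, 12/5]
R6 ← R6 + (3/5)·R1: [0, 53/5, 28/5, -19/5]
R3 ← R3 + (5/33)·R2: [0, 0, -74/33, 42/11]
R4 ← R4 + (2/11)·R2: [0, 0, -12/11, 24/11]
R5 ← R5 − (20/33)·R2: [0, 0, 32/33, -25/11]
R6 ← R6 + (53/33)·R2: [0, 0, 100/33, -63/11]
R4 ← R4 − (18/37)·R3: [0, 0, 0, 12/37]
R5 ← R5 + (16/37)·R3: [0, 0, 0, -23/37]
R6 ← R6 + (50/37)·R3: [0, 0, 0, -21/37]
R5 ← R5 + (23/12)·R4: [0, 0, 0, 0]
R6 ← R6 + (7/4)·R4: [0, 0, 0, 0]
Echelon form has 4 nonzero rows, so rank(B) = 4.

4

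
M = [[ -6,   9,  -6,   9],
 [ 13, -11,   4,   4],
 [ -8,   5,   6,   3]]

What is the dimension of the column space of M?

3

Row reduce to echelon form.
R2 ← R2 + (13/6)·R1: [0, 17/2, -9, 47/2]
R3 ← R3 − (4/3)·R1: [0, -7, 14, -9]
R3 ← R3 + (14/17)·R2: [0, 0, 112/17, 176/17]
Echelon form has 3 nonzero rows, so rank(M) = 3.
The column space has dimension equal to the rank: 3.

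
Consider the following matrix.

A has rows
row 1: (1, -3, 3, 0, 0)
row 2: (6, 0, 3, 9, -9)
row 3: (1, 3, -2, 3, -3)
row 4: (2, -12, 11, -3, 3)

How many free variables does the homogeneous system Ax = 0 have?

3

Row reduce to echelon form.
R2 ← R2 − (6)·R1: [0, 18, -15, 9, -9]
R3 ← R3 − R1: [0, 6, -5, 3, -3]
R4 ← R4 − (2)·R1: [0, -6, 5, -3, 3]
R3 ← R3 − (1/3)·R2: [0, 0, 0, 0, 0]
R4 ← R4 + (1/3)·R2: [0, 0, 0, 0, 0]
2 nonzero rows, so rank(A) = 2.
A has 5 columns; by rank–nullity, nullity = 5 − 2 = 3.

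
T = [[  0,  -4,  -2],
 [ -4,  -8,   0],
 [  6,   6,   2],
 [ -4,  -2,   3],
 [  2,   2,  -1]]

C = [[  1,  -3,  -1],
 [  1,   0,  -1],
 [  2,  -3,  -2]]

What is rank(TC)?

First compute TC:
[[ -8,   6,   8],
 [-12,  12,  12],
 [ 16, -24, -16],
 [  0,   3,   0],
 [  2,  -3,  -2]]
Now row reduce the product.
R2 ← R2 − (3/2)·R1: [0, 3, 0]
R3 ← R3 + (2)·R1: [0, -12, 0]
R5 ← R5 + (1/4)·R1: [0, -3/2, 0]
R3 ← R3 + (4)·R2: [0, 0, 0]
R4 ← R4 − R2: [0, 0, 0]
R5 ← R5 + (1/2)·R2: [0, 0, 0]
2 nonzero rows, so rank(TC) = 2.

2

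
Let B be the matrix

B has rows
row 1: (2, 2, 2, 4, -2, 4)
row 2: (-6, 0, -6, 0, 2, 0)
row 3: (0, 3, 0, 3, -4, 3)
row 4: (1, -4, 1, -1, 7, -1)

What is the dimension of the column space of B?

Row reduce to echelon form.
R2 ← R2 + (3)·R1: [0, 6, 0, 12, -4, 12]
R4 ← R4 − (1/2)·R1: [0, -5, 0, -3, 8, -3]
R3 ← R3 − (1/2)·R2: [0, 0, 0, -3, -2, -3]
R4 ← R4 + (5/6)·R2: [0, 0, 0, 7, 14/3, 7]
R4 ← R4 + (7/3)·R3: [0, 0, 0, 0, 0, 0]
Echelon form has 3 nonzero rows, so rank(B) = 3.
The column space has dimension equal to the rank: 3.

3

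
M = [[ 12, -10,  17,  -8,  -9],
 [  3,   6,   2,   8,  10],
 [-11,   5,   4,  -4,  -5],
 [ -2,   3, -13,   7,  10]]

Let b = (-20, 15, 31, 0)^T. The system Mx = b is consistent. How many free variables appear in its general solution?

Row reduce the augmented matrix [M | b].
R2 ← R2 − (1/4)·R1: [0, 17/2, -9/4, 10, 49/4, 20]
R3 ← R3 + (11/12)·R1: [0, -25/6, 235/12, -34/3, -53/4, 38/3]
R4 ← R4 + (1/6)·R1: [0, 4/3, -61/6, 17/3, 17/2, -10/3]
R3 ← R3 + (25/51)·R2: [0, 0, 1885/102, -328/51, -739/102, 382/17]
R4 ← R4 − (8/51)·R2: [0, 0, -1001/102, 209/51, 671/102, -110/17]
R4 ← R4 + (77/145)·R3: [0, 0, 0, 99/145, 396/145, 792/145]
The echelon form has 4 nonzero rows, and every pivot lies in the first 5 columns, so rank(M) = rank([M|b]) = 4.
The system is consistent.
Free variables = (unknowns) − (rank) = 5 − 4 = 1.

1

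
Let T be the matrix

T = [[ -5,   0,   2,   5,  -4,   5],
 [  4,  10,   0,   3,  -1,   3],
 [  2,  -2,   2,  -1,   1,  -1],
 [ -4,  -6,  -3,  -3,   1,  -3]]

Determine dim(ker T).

3

Row reduce to echelon form.
R2 ← R2 + (4/5)·R1: [0, 10, 8/5, 7, -21/5, 7]
R3 ← R3 + (2/5)·R1: [0, -2, 14/5, 1, -3/5, 1]
R4 ← R4 − (4/5)·R1: [0, -6, -23/5, -7, 21/5, -7]
R3 ← R3 + (1/5)·R2: [0, 0, 78/25, 12/5, -36/25, 12/5]
R4 ← R4 + (3/5)·R2: [0, 0, -91/25, -14/5, 42/25, -14/5]
R4 ← R4 + (7/6)·R3: [0, 0, 0, 0, 0, 0]
3 nonzero rows, so rank(T) = 3.
T has 6 columns; by rank–nullity, nullity = 6 − 3 = 3.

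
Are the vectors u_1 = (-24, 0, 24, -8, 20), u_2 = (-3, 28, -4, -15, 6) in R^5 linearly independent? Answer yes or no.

yes

Form the matrix with these vectors as rows and row reduce.
R2 ← R2 − (1/8)·R1: [0, 28, -7, -14, 7/2]
2 nonzero rows, so the 2 vectors span a space of dimension 2.
Since 2 = 2, the vectors are linearly independent.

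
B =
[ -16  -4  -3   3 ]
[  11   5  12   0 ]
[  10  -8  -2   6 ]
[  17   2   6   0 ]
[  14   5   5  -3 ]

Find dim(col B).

Row reduce to echelon form.
R2 ← R2 + (11/16)·R1: [0, 9/4, 159/16, 33/16]
R3 ← R3 + (5/8)·R1: [0, -21/2, -31/8, 63/8]
R4 ← R4 + (17/16)·R1: [0, -9/4, 45/16, 51/16]
R5 ← R5 + (7/8)·R1: [0, 3/2, 19/8, -3/8]
R3 ← R3 + (14/3)·R2: [0, 0, 85/2, 35/2]
R4 ← R4 + R2: [0, 0, 51/4, 21/4]
R5 ← R5 − (2/3)·R2: [0, 0, -17/4, -7/4]
R4 ← R4 − (3/10)·R3: [0, 0, 0, 0]
R5 ← R5 + (1/10)·R3: [0, 0, 0, 0]
Echelon form has 3 nonzero rows, so rank(B) = 3.
The column space has dimension equal to the rank: 3.

3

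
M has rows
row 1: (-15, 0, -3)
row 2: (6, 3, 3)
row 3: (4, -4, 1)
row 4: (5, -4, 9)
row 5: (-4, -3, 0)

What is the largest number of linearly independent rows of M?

Row reduce to echelon form.
R2 ← R2 + (2/5)·R1: [0, 3, 9/5]
R3 ← R3 + (4/15)·R1: [0, -4, 1/5]
R4 ← R4 + (1/3)·R1: [0, -4, 8]
R5 ← R5 − (4/15)·R1: [0, -3, 4/5]
R3 ← R3 + (4/3)·R2: [0, 0, 13/5]
R4 ← R4 + (4/3)·R2: [0, 0, 52/5]
R5 ← R5 + R2: [0, 0, 13/5]
R4 ← R4 − (4)·R3: [0, 0, 0]
R5 ← R5 − R3: [0, 0, 0]
Echelon form has 3 nonzero rows, so rank(M) = 3.
The rank gives the maximum number of linearly independent rows: 3.

3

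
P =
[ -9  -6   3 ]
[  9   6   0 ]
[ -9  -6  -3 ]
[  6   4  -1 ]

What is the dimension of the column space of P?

Row reduce to echelon form.
R2 ← R2 + R1: [0, 0, 3]
R3 ← R3 − R1: [0, 0, -6]
R4 ← R4 + (2/3)·R1: [0, 0, 1]
R3 ← R3 + (2)·R2: [0, 0, 0]
R4 ← R4 − (1/3)·R2: [0, 0, 0]
Echelon form has 2 nonzero rows, so rank(P) = 2.
The column space has dimension equal to the rank: 2.

2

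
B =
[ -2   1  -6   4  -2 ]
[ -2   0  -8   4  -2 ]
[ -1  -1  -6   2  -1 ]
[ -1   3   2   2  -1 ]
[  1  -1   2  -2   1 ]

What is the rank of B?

2

Row reduce to echelon form.
R2 ← R2 − R1: [0, -1, -2, 0, 0]
R3 ← R3 − (1/2)·R1: [0, -3/2, -3, 0, 0]
R4 ← R4 − (1/2)·R1: [0, 5/2, 5, 0, 0]
R5 ← R5 + (1/2)·R1: [0, -1/2, -1, 0, 0]
R3 ← R3 − (3/2)·R2: [0, 0, 0, 0, 0]
R4 ← R4 + (5/2)·R2: [0, 0, 0, 0, 0]
R5 ← R5 − (1/2)·R2: [0, 0, 0, 0, 0]
Echelon form has 2 nonzero rows, so rank(B) = 2.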